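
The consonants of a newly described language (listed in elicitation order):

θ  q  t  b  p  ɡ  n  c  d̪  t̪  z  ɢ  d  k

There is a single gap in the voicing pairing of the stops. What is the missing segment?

bilabial: voiceless /p/, voiced /b/.
dental: voiceless /t̪/, voiced /d̪/.
alveolar: voiceless /t/, voiced /d/.
palatal: voiceless /c/, voiced —.
velar: voiceless /k/, voiced /ɡ/.
uvular: voiceless /q/, voiced /ɢ/.
The palatal row has no voiced member, so the gap is the voiced palatal stop /ɟ/.

/ɟ/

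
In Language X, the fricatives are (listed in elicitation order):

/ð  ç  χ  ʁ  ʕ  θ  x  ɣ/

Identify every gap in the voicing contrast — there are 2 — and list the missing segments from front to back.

dental: voiceless /θ/, voiced /ð/.
palatal: voiceless /ç/, voiced —.
velar: voiceless /x/, voiced /ɣ/.
uvular: voiceless /χ/, voiced /ʁ/.
pharyngeal: voiceless —, voiced /ʕ/.
Gaps, from front to back: palatal lacks voiced (/ʝ/); pharyngeal lacks voiceless (/ħ/).

/ʝ/, /ħ/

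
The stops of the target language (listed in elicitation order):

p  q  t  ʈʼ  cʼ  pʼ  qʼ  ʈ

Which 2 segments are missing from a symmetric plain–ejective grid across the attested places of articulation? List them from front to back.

/tʼ/, /c/

Plain: /p/ (bilabial), /t/ (alveolar), /ʈ/ (retroflex), /q/ (uvular).
Ejective: /pʼ/ (bilabial), /ʈʼ/ (retroflex), /cʼ/ (palatal), /qʼ/ (uvular).
Gaps, from front to back: alveolar lacks ejective (/tʼ/); palatal lacks plain (/c/).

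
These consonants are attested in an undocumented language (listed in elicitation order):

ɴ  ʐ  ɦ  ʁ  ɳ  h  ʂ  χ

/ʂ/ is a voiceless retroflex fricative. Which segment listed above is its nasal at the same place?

The nasal at the same place is a retroflex nasal — in this inventory, /ɳ/.

/ɳ/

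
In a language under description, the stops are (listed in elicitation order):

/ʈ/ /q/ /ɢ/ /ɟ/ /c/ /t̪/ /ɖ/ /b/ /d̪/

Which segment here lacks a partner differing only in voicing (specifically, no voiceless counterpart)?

Dental: /t̪/ ~ /d̪/
Retroflex: /ʈ/ ~ /ɖ/
Palatal: /c/ ~ /ɟ/
Uvular: /q/ ~ /ɢ/
Bilabial: only /b/ (voiced); no voiceless partner.
So /b/ is the unpaired segment.

/b/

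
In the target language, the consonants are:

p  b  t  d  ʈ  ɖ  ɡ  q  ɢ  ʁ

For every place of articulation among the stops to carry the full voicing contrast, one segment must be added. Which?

/k/

bilabial: voiceless /p/, voiced /b/.
alveolar: voiceless /t/, voiced /d/.
retroflex: voiceless /ʈ/, voiced /ɖ/.
velar: voiceless —, voiced /ɡ/.
uvular: voiceless /q/, voiced /ɢ/.
The velar row has no voiceless member, so the gap is the voiceless velar stop /k/.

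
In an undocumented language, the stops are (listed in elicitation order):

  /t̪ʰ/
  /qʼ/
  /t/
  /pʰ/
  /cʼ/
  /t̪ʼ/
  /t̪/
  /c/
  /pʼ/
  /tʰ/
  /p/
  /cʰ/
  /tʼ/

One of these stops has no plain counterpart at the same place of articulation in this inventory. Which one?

/qʼ/

Bilabial: /p/ ~ /pʰ/ ~ /pʼ/
Dental: /t̪/ ~ /t̪ʰ/ ~ /t̪ʼ/
Alveolar: /t/ ~ /tʰ/ ~ /tʼ/
Palatal: /c/ ~ /cʰ/ ~ /cʼ/
Uvular: only /qʼ/ (ejective); no plain partner.
So /qʼ/ is the unpaired segment.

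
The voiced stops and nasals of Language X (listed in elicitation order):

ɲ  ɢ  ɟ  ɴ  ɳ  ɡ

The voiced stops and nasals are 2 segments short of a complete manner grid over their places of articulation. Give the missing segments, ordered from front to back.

/ɖ/, /ŋ/

place of articulation  oral stop  nasal   
retroflex         —         ɳ       
palatal           ɟ         ɲ       
velar             ɡ         —       
uvular            ɢ         ɴ       
Gaps, from front to back: retroflex lacks oral stop (/ɖ/); velar lacks nasal (/ŋ/).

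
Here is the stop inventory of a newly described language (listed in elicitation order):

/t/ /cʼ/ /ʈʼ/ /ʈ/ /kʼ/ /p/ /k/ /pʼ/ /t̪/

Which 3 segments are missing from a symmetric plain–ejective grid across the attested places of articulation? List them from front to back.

place of articulation  plain     ejective
bilabial          p         pʼ      
dental            t̪        —       
alveolar          t         —       
retroflex         ʈ         ʈʼ      
palatal           —         cʼ      
velar             k         kʼ      
Gaps, from front to back: dental lacks ejective (/t̪ʼ/); alveolar lacks ejective (/tʼ/); palatal lacks plain (/c/).

/t̪ʼ/, /tʼ/, /c/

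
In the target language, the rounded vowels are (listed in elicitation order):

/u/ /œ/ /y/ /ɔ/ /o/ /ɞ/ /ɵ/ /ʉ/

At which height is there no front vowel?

high-mid

Front: /y/ (high), /œ/ (low-mid).
Central: /ʉ/ (high), /ɵ/ (high-mid), /ɞ/ (low-mid).
Back: /u/ (high), /o/ (high-mid), /ɔ/ (low-mid).
Every height has a front member except high-mid, where /ø/ would be expected.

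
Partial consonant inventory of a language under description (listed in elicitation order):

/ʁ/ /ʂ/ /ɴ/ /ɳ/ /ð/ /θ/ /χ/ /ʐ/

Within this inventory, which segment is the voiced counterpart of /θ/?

/θ/ is a voiceless dental fricative.
The voiced counterpart is a voiced dental fricative — in this inventory, /ð/.

/ð/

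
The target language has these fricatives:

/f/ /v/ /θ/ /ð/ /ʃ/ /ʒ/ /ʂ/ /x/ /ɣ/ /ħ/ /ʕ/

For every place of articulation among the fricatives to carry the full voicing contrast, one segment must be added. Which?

place of articulation  voiceless  voiced  
labiodental       f         v       
dental            θ         ð       
postalveolar      ʃ         ʒ       
retroflex         ʂ         —       
velar             x         ɣ       
pharyngeal        ħ         ʕ       
The retroflex row has no voiced member, so the gap is the voiced retroflex fricative /ʐ/.

/ʐ/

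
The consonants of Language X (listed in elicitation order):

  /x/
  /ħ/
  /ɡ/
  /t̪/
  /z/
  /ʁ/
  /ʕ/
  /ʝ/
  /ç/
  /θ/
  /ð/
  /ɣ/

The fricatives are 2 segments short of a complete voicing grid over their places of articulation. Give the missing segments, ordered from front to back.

place of articulation  voiceless  voiced  
dental            θ         ð       
alveolar          —         z       
palatal           ç         ʝ       
velar             x         ɣ       
uvular            —         ʁ       
pharyngeal        ħ         ʕ       
Gaps, from front to back: alveolar lacks voiceless (/s/); uvular lacks voiceless (/χ/).

/s/, /χ/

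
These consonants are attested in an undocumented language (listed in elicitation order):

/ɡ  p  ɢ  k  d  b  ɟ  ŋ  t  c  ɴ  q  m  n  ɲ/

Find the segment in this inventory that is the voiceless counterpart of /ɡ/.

/ɡ/ is a voiced velar stop.
The voiceless counterpart is a voiceless velar stop — in this inventory, /k/.

/k/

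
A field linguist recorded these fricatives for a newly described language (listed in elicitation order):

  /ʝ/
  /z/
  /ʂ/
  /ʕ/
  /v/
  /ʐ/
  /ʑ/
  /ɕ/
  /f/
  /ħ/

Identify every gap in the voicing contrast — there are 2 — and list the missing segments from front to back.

/s/, /ç/

Voiceless: /f/ (labiodental), /ʂ/ (retroflex), /ɕ/ (alveolo-palatal), /ħ/ (pharyngeal).
Voiced: /v/ (labiodental), /z/ (alveolar), /ʐ/ (retroflex), /ʑ/ (alveolo-palatal), /ʝ/ (palatal), /ʕ/ (pharyngeal).
Gaps, from front to back: alveolar lacks voiceless (/s/); palatal lacks voiceless (/ç/).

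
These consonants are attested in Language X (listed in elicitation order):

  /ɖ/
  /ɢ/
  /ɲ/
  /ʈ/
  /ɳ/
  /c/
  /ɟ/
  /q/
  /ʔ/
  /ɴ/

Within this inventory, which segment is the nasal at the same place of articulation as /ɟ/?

/ɲ/

/ɟ/ is a voiced palatal stop.
The nasal at the same place is a palatal nasal — in this inventory, /ɲ/.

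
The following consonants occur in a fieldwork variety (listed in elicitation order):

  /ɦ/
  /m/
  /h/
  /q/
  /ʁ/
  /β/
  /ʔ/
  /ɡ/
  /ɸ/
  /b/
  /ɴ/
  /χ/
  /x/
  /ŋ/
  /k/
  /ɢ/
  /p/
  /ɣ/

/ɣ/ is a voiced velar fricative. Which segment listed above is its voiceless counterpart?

The voiceless counterpart is a voiceless velar fricative — in this inventory, /x/.

/x/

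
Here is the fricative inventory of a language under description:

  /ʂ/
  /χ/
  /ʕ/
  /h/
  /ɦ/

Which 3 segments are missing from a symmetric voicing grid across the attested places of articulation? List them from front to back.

place of articulation  voiceless  voiced  
retroflex         ʂ         —       
uvular            χ         —       
pharyngeal        —         ʕ       
glottal           h         ɦ       
Gaps, from front to back: retroflex lacks voiced (/ʐ/); uvular lacks voiced (/ʁ/); pharyngeal lacks voiceless (/ħ/).

/ʐ/, /ʁ/, /ħ/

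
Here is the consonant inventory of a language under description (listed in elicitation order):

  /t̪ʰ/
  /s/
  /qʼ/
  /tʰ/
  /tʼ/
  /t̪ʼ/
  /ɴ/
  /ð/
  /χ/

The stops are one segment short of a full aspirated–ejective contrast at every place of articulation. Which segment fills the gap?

place of articulation  aspirated  ejective
dental            t̪ʰ       t̪ʼ     
alveolar          tʰ        tʼ      
uvular            —         qʼ      
The uvular row has no aspirated member, so the gap is the aspirated uvular stop /qʰ/.

/qʰ/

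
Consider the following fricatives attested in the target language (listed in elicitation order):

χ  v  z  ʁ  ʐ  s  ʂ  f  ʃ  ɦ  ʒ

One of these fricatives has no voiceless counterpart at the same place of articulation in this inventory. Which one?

Labiodental: /f/ ~ /v/
Alveolar: /s/ ~ /z/
Postalveolar: /ʃ/ ~ /ʒ/
Retroflex: /ʂ/ ~ /ʐ/
Uvular: /χ/ ~ /ʁ/
Glottal: only /ɦ/ (voiced); no voiceless partner.
So /ɦ/ is the unpaired segment.

/ɦ/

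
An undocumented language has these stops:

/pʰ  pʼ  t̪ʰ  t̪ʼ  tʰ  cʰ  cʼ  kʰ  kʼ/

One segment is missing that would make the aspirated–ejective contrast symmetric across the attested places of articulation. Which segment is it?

/tʼ/

bilabial: aspirated /pʰ/, ejective /pʼ/.
dental: aspirated /t̪ʰ/, ejective /t̪ʼ/.
alveolar: aspirated /tʰ/, ejective —.
palatal: aspirated /cʰ/, ejective /cʼ/.
velar: aspirated /kʰ/, ejective /kʼ/.
The alveolar row has no ejective member, so the gap is the ejective alveolar stop /tʼ/.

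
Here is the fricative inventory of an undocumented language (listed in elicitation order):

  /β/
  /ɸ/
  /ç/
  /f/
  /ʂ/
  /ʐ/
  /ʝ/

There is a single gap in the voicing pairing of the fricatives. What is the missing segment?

/v/

Voiceless: /ɸ/ (bilabial), /f/ (labiodental), /ʂ/ (retroflex), /ç/ (palatal).
Voiced: /β/ (bilabial), /ʐ/ (retroflex), /ʝ/ (palatal).
The labiodental row has no voiced member, so the gap is the voiced labiodental fricative /v/.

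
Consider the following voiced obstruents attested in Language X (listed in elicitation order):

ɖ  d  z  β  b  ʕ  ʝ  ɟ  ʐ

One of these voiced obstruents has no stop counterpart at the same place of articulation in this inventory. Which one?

/ʕ/

Bilabial: /b/ ~ /β/
Alveolar: /d/ ~ /z/
Retroflex: /ɖ/ ~ /ʐ/
Palatal: /ɟ/ ~ /ʝ/
Pharyngeal: only /ʕ/ (fricative); no stop partner.
So /ʕ/ is the unpaired segment.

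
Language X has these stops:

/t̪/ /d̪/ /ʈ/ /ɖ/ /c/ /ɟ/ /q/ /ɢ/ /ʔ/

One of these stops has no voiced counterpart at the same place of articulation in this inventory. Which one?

Dental: /t̪/ ~ /d̪/
Retroflex: /ʈ/ ~ /ɖ/
Palatal: /c/ ~ /ɟ/
Uvular: /q/ ~ /ɢ/
Glottal: only /ʔ/ (voiceless); no voiced partner.
So /ʔ/ is the unpaired segment.

/ʔ/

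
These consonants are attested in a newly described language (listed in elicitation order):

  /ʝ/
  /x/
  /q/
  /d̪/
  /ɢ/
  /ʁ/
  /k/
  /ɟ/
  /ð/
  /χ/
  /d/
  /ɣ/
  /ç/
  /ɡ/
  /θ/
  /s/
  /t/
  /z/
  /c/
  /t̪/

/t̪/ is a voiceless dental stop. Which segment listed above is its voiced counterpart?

/d̪/

The voiced counterpart is a voiced dental stop — in this inventory, /d̪/.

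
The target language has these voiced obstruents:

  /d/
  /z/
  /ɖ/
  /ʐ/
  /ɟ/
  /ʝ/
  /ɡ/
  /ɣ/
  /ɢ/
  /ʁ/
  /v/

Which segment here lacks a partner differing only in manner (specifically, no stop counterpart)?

/v/

Alveolar: /d/ ~ /z/
Retroflex: /ɖ/ ~ /ʐ/
Palatal: /ɟ/ ~ /ʝ/
Velar: /ɡ/ ~ /ɣ/
Uvular: /ɢ/ ~ /ʁ/
Labiodental: only /v/ (fricative); no stop partner.
So /v/ is the unpaired segment.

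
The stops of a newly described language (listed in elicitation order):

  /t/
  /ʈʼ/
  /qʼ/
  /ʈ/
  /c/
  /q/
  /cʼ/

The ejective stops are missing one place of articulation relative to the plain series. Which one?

alveolar

Plain: /t/ (alveolar), /ʈ/ (retroflex), /c/ (palatal), /q/ (uvular).
Ejective: /ʈʼ/ (retroflex), /cʼ/ (palatal), /qʼ/ (uvular).
Every place of articulation has an ejective member except alveolar, where /tʼ/ would be expected.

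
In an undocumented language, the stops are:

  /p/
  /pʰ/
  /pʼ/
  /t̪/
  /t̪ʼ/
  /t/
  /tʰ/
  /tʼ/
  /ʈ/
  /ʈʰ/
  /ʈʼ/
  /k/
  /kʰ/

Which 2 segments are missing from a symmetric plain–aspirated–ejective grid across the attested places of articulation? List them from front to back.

/t̪ʰ/, /kʼ/

place of articulation  plain     aspirated  ejective
bilabial          p         pʰ        pʼ      
dental            t̪        —         t̪ʼ     
alveolar          t         tʰ        tʼ      
retroflex         ʈ         ʈʰ        ʈʼ      
velar             k         kʰ        —       
Gaps, from front to back: dental lacks aspirated (/t̪ʰ/); velar lacks ejective (/kʼ/).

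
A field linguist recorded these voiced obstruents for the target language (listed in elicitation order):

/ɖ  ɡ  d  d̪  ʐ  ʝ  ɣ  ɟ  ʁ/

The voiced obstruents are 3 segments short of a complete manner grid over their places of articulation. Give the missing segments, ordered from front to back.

Stop: /d̪/ (dental), /d/ (alveolar), /ɖ/ (retroflex), /ɟ/ (palatal), /ɡ/ (velar).
Fricative: /ʐ/ (retroflex), /ʝ/ (palatal), /ɣ/ (velar), /ʁ/ (uvular).
Gaps, from front to back: dental lacks fricative (/ð/); alveolar lacks fricative (/z/); uvular lacks stop (/ɢ/).

/ð/, /z/, /ɢ/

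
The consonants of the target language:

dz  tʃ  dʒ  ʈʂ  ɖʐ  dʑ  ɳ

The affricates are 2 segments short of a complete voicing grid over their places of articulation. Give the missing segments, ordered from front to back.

/ts/, /tɕ/

alveolar: voiceless —, voiced /dz/.
postalveolar: voiceless /tʃ/, voiced /dʒ/.
retroflex: voiceless /ʈʂ/, voiced /ɖʐ/.
alveolo-palatal: voiceless —, voiced /dʑ/.
Gaps, from front to back: alveolar lacks voiceless (/ts/); alveolo-palatal lacks voiceless (/tɕ/).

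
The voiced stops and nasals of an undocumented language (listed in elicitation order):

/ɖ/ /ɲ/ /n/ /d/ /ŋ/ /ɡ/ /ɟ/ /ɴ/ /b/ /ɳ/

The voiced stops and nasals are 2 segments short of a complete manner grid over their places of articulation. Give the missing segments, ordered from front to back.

/m/, /ɢ/

Oral stop: /b/ (bilabial), /d/ (alveolar), /ɖ/ (retroflex), /ɟ/ (palatal), /ɡ/ (velar).
Nasal: /n/ (alveolar), /ɳ/ (retroflex), /ɲ/ (palatal), /ŋ/ (velar), /ɴ/ (uvular).
Gaps, from front to back: bilabial lacks nasal (/m/); uvular lacks oral stop (/ɢ/).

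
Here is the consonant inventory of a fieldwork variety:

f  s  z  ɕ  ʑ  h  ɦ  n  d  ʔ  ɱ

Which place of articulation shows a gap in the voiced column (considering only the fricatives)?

labiodental

place of articulation  voiceless  voiced  
labiodental       f         —       
alveolar          s         z       
alveolo-palatal   ɕ         ʑ       
glottal           h         ɦ       
Every place of articulation has a voiced member except labiodental, where /v/ would be expected.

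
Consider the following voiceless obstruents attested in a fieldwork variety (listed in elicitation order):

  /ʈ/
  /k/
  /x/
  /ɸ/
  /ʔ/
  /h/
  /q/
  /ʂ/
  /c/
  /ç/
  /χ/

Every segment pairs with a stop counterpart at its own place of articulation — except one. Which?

Retroflex: /ʈ/ ~ /ʂ/
Palatal: /c/ ~ /ç/
Velar: /k/ ~ /x/
Uvular: /q/ ~ /χ/
Glottal: /ʔ/ ~ /h/
Bilabial: only /ɸ/ (fricative); no stop partner.
So /ɸ/ is the unpaired segment.

/ɸ/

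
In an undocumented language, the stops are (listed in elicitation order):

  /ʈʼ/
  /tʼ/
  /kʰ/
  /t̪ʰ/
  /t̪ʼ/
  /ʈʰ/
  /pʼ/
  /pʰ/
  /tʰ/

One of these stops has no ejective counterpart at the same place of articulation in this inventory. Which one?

/kʰ/

Bilabial: /pʰ/ ~ /pʼ/
Dental: /t̪ʰ/ ~ /t̪ʼ/
Alveolar: /tʰ/ ~ /tʼ/
Retroflex: /ʈʰ/ ~ /ʈʼ/
Velar: only /kʰ/ (aspirated); no ejective partner.
So /kʰ/ is the unpaired segment.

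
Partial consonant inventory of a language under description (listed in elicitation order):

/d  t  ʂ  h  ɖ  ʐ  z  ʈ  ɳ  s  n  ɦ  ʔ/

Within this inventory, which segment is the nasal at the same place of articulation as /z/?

/n/

/z/ is a voiced alveolar fricative.
The nasal at the same place is an alveolar nasal — in this inventory, /n/.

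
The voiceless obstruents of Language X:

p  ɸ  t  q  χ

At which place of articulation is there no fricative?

bilabial: stop /p/, fricative /ɸ/.
alveolar: stop /t/, fricative —.
uvular: stop /q/, fricative /χ/.
Every place of articulation has a fricative member except alveolar, where /s/ would be expected.

alveolar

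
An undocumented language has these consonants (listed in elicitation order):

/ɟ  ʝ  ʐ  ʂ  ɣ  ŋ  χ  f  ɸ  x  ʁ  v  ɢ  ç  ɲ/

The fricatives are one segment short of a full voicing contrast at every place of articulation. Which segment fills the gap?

/β/

place of articulation  voiceless  voiced  
bilabial          ɸ         —       
labiodental       f         v       
retroflex         ʂ         ʐ       
palatal           ç         ʝ       
velar             x         ɣ       
uvular            χ         ʁ       
The bilabial row has no voiced member, so the gap is the voiced bilabial fricative /β/.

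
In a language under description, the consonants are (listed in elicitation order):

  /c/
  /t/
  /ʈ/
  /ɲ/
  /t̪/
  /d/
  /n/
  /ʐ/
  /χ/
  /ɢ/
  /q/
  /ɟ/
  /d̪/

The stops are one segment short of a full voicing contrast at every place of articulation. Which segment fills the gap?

/ɖ/

Voiceless: /t̪/ (dental), /t/ (alveolar), /ʈ/ (retroflex), /c/ (palatal), /q/ (uvular).
Voiced: /d̪/ (dental), /d/ (alveolar), /ɟ/ (palatal), /ɢ/ (uvular).
The retroflex row has no voiced member, so the gap is the voiced retroflex stop /ɖ/.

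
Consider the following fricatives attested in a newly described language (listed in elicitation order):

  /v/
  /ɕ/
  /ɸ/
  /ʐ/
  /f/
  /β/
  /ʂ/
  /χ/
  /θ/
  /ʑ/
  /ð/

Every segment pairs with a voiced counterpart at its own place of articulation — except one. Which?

/χ/

Bilabial: /ɸ/ ~ /β/
Labiodental: /f/ ~ /v/
Dental: /θ/ ~ /ð/
Retroflex: /ʂ/ ~ /ʐ/
Alveolo-palatal: /ɕ/ ~ /ʑ/
Uvular: only /χ/ (voiceless); no voiced partner.
So /χ/ is the unpaired segment.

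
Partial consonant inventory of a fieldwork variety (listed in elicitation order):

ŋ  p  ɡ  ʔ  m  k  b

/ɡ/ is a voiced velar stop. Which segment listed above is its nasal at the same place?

/ŋ/

The nasal at the same place is a velar nasal — in this inventory, /ŋ/.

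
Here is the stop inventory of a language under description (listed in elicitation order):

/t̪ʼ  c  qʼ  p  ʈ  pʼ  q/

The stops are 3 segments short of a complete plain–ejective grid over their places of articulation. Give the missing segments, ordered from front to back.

place of articulation  plain     ejective
bilabial          p         pʼ      
dental            —         t̪ʼ     
retroflex         ʈ         —       
palatal           c         —       
uvular            q         qʼ      
Gaps, from front to back: dental lacks plain (/t̪/); retroflex lacks ejective (/ʈʼ/); palatal lacks ejective (/cʼ/).

/t̪/, /ʈʼ/, /cʼ/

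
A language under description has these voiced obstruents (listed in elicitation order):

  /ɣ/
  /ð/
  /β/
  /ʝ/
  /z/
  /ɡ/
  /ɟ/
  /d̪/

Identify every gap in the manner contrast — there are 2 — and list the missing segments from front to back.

bilabial: stop —, fricative /β/.
dental: stop /d̪/, fricative /ð/.
alveolar: stop —, fricative /z/.
palatal: stop /ɟ/, fricative /ʝ/.
velar: stop /ɡ/, fricative /ɣ/.
Gaps, from front to back: bilabial lacks stop (/b/); alveolar lacks stop (/d/).

/b/, /d/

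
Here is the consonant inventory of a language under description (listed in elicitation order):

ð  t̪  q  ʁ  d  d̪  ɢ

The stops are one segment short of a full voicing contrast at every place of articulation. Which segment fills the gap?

/t/

dental: voiceless /t̪/, voiced /d̪/.
alveolar: voiceless —, voiced /d/.
uvular: voiceless /q/, voiced /ɢ/.
The alveolar row has no voiceless member, so the gap is the voiceless alveolar stop /t/.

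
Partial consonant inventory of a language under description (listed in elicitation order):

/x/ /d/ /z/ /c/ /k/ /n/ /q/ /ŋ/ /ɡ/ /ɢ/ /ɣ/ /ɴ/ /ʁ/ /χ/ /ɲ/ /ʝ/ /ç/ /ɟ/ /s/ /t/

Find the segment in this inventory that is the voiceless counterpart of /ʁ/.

/χ/

/ʁ/ is a voiced uvular fricative.
The voiceless counterpart is a voiceless uvular fricative — in this inventory, /χ/.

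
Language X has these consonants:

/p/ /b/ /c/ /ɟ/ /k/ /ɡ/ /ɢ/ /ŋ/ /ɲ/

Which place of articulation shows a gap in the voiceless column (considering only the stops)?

uvular

bilabial: voiceless /p/, voiced /b/.
palatal: voiceless /c/, voiced /ɟ/.
velar: voiceless /k/, voiced /ɡ/.
uvular: voiceless —, voiced /ɢ/.
Every place of articulation has a voiceless member except uvular, where /q/ would be expected.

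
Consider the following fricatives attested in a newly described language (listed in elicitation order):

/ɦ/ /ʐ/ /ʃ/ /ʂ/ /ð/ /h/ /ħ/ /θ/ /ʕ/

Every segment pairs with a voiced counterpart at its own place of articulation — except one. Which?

Dental: /θ/ ~ /ð/
Retroflex: /ʂ/ ~ /ʐ/
Pharyngeal: /ħ/ ~ /ʕ/
Glottal: /h/ ~ /ɦ/
Postalveolar: only /ʃ/ (voiceless); no voiced partner.
So /ʃ/ is the unpaired segment.

/ʃ/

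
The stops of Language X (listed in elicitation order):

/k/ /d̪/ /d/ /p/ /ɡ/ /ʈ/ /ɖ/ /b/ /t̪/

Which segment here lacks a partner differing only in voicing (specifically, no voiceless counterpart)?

Bilabial: /p/ ~ /b/
Dental: /t̪/ ~ /d̪/
Retroflex: /ʈ/ ~ /ɖ/
Velar: /k/ ~ /ɡ/
Alveolar: only /d/ (voiced); no voiceless partner.
So /d/ is the unpaired segment.

/d/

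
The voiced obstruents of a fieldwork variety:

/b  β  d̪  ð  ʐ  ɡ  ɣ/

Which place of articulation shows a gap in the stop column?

retroflex

bilabial: stop /b/, fricative /β/.
dental: stop /d̪/, fricative /ð/.
retroflex: stop —, fricative /ʐ/.
velar: stop /ɡ/, fricative /ɣ/.
Every place of articulation has a stop member except retroflex, where /ɖ/ would be expected.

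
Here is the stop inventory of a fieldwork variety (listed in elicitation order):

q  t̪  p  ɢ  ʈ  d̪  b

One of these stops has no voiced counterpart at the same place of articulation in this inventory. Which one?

/ʈ/

Bilabial: /p/ ~ /b/
Dental: /t̪/ ~ /d̪/
Uvular: /q/ ~ /ɢ/
Retroflex: only /ʈ/ (voiceless); no voiced partner.
So /ʈ/ is the unpaired segment.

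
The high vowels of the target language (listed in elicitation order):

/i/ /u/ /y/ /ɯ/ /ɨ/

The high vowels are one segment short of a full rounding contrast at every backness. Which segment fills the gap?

Unrounded: /i/ (front), /ɨ/ (central), /ɯ/ (back).
Rounded: /y/ (front), /u/ (back).
The central row has no rounded member, so the gap is the central rounded vowel /ʉ/.

/ʉ/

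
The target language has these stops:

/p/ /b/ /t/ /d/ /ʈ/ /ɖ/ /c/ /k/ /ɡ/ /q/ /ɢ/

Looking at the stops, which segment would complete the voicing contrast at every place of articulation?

Voiceless: /p/ (bilabial), /t/ (alveolar), /ʈ/ (retroflex), /c/ (palatal), /k/ (velar), /q/ (uvular).
Voiced: /b/ (bilabial), /d/ (alveolar), /ɖ/ (retroflex), /ɡ/ (velar), /ɢ/ (uvular).
The palatal row has no voiced member, so the gap is the voiced palatal stop /ɟ/.

/ɟ/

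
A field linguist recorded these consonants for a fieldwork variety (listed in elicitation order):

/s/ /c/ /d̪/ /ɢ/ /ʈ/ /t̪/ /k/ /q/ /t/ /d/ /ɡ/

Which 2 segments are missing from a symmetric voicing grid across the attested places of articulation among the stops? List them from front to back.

place of articulation  voiceless  voiced  
dental            t̪        d̪      
alveolar          t         d       
retroflex         ʈ         —       
palatal           c         —       
velar             k         ɡ       
uvular            q         ɢ       
Gaps, from front to back: retroflex lacks voiced (/ɖ/); palatal lacks voiced (/ɟ/).

/ɖ/, /ɟ/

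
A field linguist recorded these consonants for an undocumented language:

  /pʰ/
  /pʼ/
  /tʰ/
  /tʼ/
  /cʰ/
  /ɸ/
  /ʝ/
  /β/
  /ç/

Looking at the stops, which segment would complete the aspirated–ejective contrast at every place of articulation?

bilabial: aspirated /pʰ/, ejective /pʼ/.
alveolar: aspirated /tʰ/, ejective /tʼ/.
palatal: aspirated /cʰ/, ejective —.
The palatal row has no ejective member, so the gap is the ejective palatal stop /cʼ/.

/cʼ/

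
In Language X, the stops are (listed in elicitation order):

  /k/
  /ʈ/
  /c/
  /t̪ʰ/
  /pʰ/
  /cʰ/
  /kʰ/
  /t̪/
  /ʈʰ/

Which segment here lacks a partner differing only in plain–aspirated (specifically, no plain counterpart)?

/pʰ/

Dental: /t̪/ ~ /t̪ʰ/
Retroflex: /ʈ/ ~ /ʈʰ/
Palatal: /c/ ~ /cʰ/
Velar: /k/ ~ /kʰ/
Bilabial: only /pʰ/ (aspirated); no plain partner.
So /pʰ/ is the unpaired segment.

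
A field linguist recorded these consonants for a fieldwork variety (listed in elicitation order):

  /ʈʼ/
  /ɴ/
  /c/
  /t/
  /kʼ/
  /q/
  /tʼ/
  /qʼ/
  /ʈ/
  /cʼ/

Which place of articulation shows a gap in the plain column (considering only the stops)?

velar

alveolar: plain /t/, ejective /tʼ/.
retroflex: plain /ʈ/, ejective /ʈʼ/.
palatal: plain /c/, ejective /cʼ/.
velar: plain —, ejective /kʼ/.
uvular: plain /q/, ejective /qʼ/.
Every place of articulation has a plain member except velar, where /k/ would be expected.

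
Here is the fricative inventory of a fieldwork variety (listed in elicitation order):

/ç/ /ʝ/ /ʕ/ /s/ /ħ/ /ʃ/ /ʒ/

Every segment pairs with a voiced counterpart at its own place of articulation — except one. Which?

/s/

Postalveolar: /ʃ/ ~ /ʒ/
Palatal: /ç/ ~ /ʝ/
Pharyngeal: /ħ/ ~ /ʕ/
Alveolar: only /s/ (voiceless); no voiced partner.
So /s/ is the unpaired segment.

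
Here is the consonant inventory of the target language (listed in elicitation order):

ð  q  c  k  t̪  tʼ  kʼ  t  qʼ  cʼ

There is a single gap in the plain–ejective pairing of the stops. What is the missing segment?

/t̪ʼ/

Plain: /t̪/ (dental), /t/ (alveolar), /c/ (palatal), /k/ (velar), /q/ (uvular).
Ejective: /tʼ/ (alveolar), /cʼ/ (palatal), /kʼ/ (velar), /qʼ/ (uvular).
The dental row has no ejective member, so the gap is the ejective dental stop /t̪ʼ/.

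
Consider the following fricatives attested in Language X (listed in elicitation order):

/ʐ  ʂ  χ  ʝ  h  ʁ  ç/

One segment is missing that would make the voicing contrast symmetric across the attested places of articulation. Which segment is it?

place of articulation  voiceless  voiced  
retroflex         ʂ         ʐ       
palatal           ç         ʝ       
uvular            χ         ʁ       
glottal           h         —       
The glottal row has no voiced member, so the gap is the voiced glottal fricative /ɦ/.

/ɦ/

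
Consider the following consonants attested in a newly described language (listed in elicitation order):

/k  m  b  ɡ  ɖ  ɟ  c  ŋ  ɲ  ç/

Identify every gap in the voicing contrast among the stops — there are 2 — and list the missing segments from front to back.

bilabial: voiceless —, voiced /b/.
retroflex: voiceless —, voiced /ɖ/.
palatal: voiceless /c/, voiced /ɟ/.
velar: voiceless /k/, voiced /ɡ/.
Gaps, from front to back: bilabial lacks voiceless (/p/); retroflex lacks voiceless (/ʈ/).

/p/, /ʈ/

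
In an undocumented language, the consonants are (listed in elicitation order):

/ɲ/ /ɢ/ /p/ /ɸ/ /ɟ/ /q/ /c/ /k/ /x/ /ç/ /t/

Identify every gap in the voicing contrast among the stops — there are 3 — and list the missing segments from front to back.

Voiceless: /p/ (bilabial), /t/ (alveolar), /c/ (palatal), /k/ (velar), /q/ (uvular).
Voiced: /ɟ/ (palatal), /ɢ/ (uvular).
Gaps, from front to back: bilabial lacks voiced (/b/); alveolar lacks voiced (/d/); velar lacks voiced (/ɡ/).

/b/, /d/, /ɡ/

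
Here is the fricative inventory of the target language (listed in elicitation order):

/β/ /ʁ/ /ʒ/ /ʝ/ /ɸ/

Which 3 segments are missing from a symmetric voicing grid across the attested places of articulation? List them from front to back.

/ʃ/, /ç/, /χ/

place of articulation  voiceless  voiced  
bilabial          ɸ         β       
postalveolar      —         ʒ       
palatal           —         ʝ       
uvular            —         ʁ       
Gaps, from front to back: postalveolar lacks voiceless (/ʃ/); palatal lacks voiceless (/ç/); uvular lacks voiceless (/χ/).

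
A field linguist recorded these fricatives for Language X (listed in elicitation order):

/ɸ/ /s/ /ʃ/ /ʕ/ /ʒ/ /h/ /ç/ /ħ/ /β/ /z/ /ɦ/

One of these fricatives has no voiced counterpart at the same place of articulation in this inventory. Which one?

Bilabial: /ɸ/ ~ /β/
Alveolar: /s/ ~ /z/
Postalveolar: /ʃ/ ~ /ʒ/
Pharyngeal: /ħ/ ~ /ʕ/
Glottal: /h/ ~ /ɦ/
Palatal: only /ç/ (voiceless); no voiced partner.
So /ç/ is the unpaired segment.

/ç/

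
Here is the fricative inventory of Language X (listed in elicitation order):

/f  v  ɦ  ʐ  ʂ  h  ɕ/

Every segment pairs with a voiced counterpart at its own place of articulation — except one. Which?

Labiodental: /f/ ~ /v/
Retroflex: /ʂ/ ~ /ʐ/
Glottal: /h/ ~ /ɦ/
Alveolo-palatal: only /ɕ/ (voiceless); no voiced partner.
So /ɕ/ is the unpaired segment.

/ɕ/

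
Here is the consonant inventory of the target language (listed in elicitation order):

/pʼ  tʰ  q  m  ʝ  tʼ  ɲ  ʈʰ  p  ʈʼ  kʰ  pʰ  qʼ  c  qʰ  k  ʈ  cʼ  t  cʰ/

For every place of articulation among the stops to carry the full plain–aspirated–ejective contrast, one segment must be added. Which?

place of articulation  plain     aspirated  ejective
bilabial          p         pʰ        pʼ      
alveolar          t         tʰ        tʼ      
retroflex         ʈ         ʈʰ        ʈʼ      
palatal           c         cʰ        cʼ      
velar             k         kʰ        —       
uvular            q         qʰ        qʼ      
The velar row has no ejective member, so the gap is the ejective velar stop /kʼ/.

/kʼ/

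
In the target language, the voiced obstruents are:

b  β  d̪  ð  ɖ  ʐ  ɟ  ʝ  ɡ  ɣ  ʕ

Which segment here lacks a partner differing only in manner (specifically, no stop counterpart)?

Bilabial: /b/ ~ /β/
Dental: /d̪/ ~ /ð/
Retroflex: /ɖ/ ~ /ʐ/
Palatal: /ɟ/ ~ /ʝ/
Velar: /ɡ/ ~ /ɣ/
Pharyngeal: only /ʕ/ (fricative); no stop partner.
So /ʕ/ is the unpaired segment.

/ʕ/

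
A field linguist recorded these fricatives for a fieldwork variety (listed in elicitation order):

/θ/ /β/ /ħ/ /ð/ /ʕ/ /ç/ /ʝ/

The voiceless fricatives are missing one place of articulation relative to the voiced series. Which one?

place of articulation  voiceless  voiced  
bilabial          —         β       
dental            θ         ð       
palatal           ç         ʝ       
pharyngeal        ħ         ʕ       
Every place of articulation has a voiceless member except bilabial, where /ɸ/ would be expected.

bilabial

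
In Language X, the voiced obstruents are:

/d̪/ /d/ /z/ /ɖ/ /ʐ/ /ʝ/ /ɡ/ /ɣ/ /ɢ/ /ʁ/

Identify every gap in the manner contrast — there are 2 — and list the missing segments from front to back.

place of articulation  stop      fricative
dental            d̪        —       
alveolar          d         z       
retroflex         ɖ         ʐ       
palatal           —         ʝ       
velar             ɡ         ɣ       
uvular            ɢ         ʁ       
Gaps, from front to back: dental lacks fricative (/ð/); palatal lacks stop (/ɟ/).

/ð/, /ɟ/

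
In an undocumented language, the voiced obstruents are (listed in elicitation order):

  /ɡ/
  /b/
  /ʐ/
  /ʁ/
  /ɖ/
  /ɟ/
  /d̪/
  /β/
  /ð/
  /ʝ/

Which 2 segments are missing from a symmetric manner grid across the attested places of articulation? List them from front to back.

Stop: /b/ (bilabial), /d̪/ (dental), /ɖ/ (retroflex), /ɟ/ (palatal), /ɡ/ (velar).
Fricative: /β/ (bilabial), /ð/ (dental), /ʐ/ (retroflex), /ʝ/ (palatal), /ʁ/ (uvular).
Gaps, from front to back: velar lacks fricative (/ɣ/); uvular lacks stop (/ɢ/).

/ɣ/, /ɢ/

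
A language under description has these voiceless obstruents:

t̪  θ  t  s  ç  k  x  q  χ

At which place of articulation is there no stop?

palatal

Stop: /t̪/ (dental), /t/ (alveolar), /k/ (velar), /q/ (uvular).
Fricative: /θ/ (dental), /s/ (alveolar), /ç/ (palatal), /x/ (velar), /χ/ (uvular).
Every place of articulation has a stop member except palatal, where /c/ would be expected.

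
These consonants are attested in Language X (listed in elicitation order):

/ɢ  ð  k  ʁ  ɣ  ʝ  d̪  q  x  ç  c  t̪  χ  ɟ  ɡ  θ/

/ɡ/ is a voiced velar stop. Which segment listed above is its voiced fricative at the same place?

/ɣ/

The voiced fricative at the same place is a voiced velar fricative — in this inventory, /ɣ/.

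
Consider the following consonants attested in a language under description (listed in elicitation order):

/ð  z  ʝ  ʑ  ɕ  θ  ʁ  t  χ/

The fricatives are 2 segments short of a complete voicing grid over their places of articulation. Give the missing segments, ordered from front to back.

/s/, /ç/

dental: voiceless /θ/, voiced /ð/.
alveolar: voiceless —, voiced /z/.
alveolo-palatal: voiceless /ɕ/, voiced /ʑ/.
palatal: voiceless —, voiced /ʝ/.
uvular: voiceless /χ/, voiced /ʁ/.
Gaps, from front to back: alveolar lacks voiceless (/s/); palatal lacks voiceless (/ç/).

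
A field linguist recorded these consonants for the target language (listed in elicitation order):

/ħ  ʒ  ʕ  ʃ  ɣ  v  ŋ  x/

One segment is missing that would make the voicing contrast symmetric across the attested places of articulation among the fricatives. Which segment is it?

/f/

Voiceless: /ʃ/ (postalveolar), /x/ (velar), /ħ/ (pharyngeal).
Voiced: /v/ (labiodental), /ʒ/ (postalveolar), /ɣ/ (velar), /ʕ/ (pharyngeal).
The labiodental row has no voiceless member, so the gap is the voiceless labiodental fricative /f/.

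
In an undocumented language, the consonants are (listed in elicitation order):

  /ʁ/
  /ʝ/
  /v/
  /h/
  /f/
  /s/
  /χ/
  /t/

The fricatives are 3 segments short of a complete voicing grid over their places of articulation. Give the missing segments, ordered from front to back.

Voiceless: /f/ (labiodental), /s/ (alveolar), /χ/ (uvular), /h/ (glottal).
Voiced: /v/ (labiodental), /ʝ/ (palatal), /ʁ/ (uvular).
Gaps, from front to back: alveolar lacks voiced (/z/); palatal lacks voiceless (/ç/); glottal lacks voiced (/ɦ/).

/z/, /ç/, /ɦ/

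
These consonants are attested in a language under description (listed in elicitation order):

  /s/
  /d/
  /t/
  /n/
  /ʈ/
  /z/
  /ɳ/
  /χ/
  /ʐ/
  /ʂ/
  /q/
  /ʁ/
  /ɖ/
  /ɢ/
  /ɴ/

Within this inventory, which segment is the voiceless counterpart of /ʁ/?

/χ/

/ʁ/ is a voiced uvular fricative.
The voiceless counterpart is a voiceless uvular fricative — in this inventory, /χ/.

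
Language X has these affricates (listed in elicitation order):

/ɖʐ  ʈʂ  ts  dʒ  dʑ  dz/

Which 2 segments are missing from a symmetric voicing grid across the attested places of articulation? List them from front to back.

/tʃ/, /tɕ/

Voiceless: /ts/ (alveolar), /ʈʂ/ (retroflex).
Voiced: /dz/ (alveolar), /dʒ/ (postalveolar), /ɖʐ/ (retroflex), /dʑ/ (alveolo-palatal).
Gaps, from front to back: postalveolar lacks voiceless (/tʃ/); alveolo-palatal lacks voiceless (/tɕ/).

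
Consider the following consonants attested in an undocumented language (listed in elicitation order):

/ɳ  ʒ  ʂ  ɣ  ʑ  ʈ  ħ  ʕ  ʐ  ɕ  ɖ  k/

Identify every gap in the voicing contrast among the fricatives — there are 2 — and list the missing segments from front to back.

place of articulation  voiceless  voiced  
postalveolar      —         ʒ       
retroflex         ʂ         ʐ       
alveolo-palatal   ɕ         ʑ       
velar             —         ɣ       
pharyngeal        ħ         ʕ       
Gaps, from front to back: postalveolar lacks voiceless (/ʃ/); velar lacks voiceless (/x/).

/ʃ/, /x/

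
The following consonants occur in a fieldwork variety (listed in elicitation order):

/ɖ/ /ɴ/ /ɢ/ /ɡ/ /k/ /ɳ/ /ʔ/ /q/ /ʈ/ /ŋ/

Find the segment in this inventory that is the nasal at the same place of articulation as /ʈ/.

/ʈ/ is a voiceless retroflex stop.
The nasal at the same place is a retroflex nasal — in this inventory, /ɳ/.

/ɳ/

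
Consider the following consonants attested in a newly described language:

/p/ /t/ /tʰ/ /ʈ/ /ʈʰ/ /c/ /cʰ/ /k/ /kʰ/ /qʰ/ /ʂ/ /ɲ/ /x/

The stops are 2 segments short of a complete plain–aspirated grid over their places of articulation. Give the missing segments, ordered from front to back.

/pʰ/, /q/

bilabial: plain /p/, aspirated —.
alveolar: plain /t/, aspirated /tʰ/.
retroflex: plain /ʈ/, aspirated /ʈʰ/.
palatal: plain /c/, aspirated /cʰ/.
velar: plain /k/, aspirated /kʰ/.
uvular: plain —, aspirated /qʰ/.
Gaps, from front to back: bilabial lacks aspirated (/pʰ/); uvular lacks plain (/q/).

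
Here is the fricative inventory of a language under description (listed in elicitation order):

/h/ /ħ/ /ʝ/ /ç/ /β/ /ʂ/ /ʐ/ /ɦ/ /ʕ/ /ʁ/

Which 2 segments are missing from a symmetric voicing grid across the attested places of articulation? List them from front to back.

/ɸ/, /χ/

place of articulation  voiceless  voiced  
bilabial          —         β       
retroflex         ʂ         ʐ       
palatal           ç         ʝ       
uvular            —         ʁ       
pharyngeal        ħ         ʕ       
glottal           h         ɦ       
Gaps, from front to back: bilabial lacks voiceless (/ɸ/); uvular lacks voiceless (/χ/).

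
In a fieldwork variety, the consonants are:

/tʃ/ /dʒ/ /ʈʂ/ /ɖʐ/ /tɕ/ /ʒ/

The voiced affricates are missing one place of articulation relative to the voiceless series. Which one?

postalveolar: voiceless /tʃ/, voiced /dʒ/.
retroflex: voiceless /ʈʂ/, voiced /ɖʐ/.
alveolo-palatal: voiceless /tɕ/, voiced —.
Every place of articulation has a voiced member except alveolo-palatal, where /dʑ/ would be expected.

alveolo-palatal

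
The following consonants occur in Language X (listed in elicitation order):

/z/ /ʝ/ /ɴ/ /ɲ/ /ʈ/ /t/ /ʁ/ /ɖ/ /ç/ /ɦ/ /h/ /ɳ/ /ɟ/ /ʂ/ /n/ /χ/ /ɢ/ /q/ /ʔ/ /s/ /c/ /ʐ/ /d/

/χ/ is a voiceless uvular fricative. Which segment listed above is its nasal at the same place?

The nasal at the same place is an uvular nasal — in this inventory, /ɴ/.

/ɴ/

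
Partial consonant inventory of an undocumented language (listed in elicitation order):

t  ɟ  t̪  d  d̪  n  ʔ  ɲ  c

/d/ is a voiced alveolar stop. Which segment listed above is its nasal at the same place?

The nasal at the same place is an alveolar nasal — in this inventory, /n/.

/n/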